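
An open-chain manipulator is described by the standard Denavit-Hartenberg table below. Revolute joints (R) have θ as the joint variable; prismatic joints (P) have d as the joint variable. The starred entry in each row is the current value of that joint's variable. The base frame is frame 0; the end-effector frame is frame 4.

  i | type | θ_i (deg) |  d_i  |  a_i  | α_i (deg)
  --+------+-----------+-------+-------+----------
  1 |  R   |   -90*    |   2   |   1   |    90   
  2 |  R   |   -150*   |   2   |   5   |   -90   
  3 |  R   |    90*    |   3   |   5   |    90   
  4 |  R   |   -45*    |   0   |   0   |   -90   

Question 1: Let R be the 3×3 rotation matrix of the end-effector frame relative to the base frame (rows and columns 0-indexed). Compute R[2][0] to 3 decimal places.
0.612

End-effector x-axis (col 0 of R) = (0.7071,0.3536,0.6124)
R[2][0] = 0.6124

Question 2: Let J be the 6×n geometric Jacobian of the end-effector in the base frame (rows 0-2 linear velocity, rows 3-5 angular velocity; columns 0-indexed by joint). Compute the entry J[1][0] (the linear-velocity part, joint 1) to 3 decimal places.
3.000

axis z_0 = ẑ; lever o_n−o_0 = (3.0000,1.8301,-3.0981)
cross product → J_v[:, 0] = (-1.8301,3.0000,0.0000)
J_ω[:, 0] = z_0
entry J[1][0] = 3.0000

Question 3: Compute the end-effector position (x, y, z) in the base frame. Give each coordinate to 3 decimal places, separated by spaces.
after link 1: o_1 = (0.0000, -1.0000, 2.0000)
after link 2: o_2 = (-2.0000, 3.3301, -0.5000)
after link 3: o_3 = (3.0000, 1.8301, -3.0981)
after link 4: o_4 = (3.0000, 1.8301, -3.0981)

3.000 1.830 -3.098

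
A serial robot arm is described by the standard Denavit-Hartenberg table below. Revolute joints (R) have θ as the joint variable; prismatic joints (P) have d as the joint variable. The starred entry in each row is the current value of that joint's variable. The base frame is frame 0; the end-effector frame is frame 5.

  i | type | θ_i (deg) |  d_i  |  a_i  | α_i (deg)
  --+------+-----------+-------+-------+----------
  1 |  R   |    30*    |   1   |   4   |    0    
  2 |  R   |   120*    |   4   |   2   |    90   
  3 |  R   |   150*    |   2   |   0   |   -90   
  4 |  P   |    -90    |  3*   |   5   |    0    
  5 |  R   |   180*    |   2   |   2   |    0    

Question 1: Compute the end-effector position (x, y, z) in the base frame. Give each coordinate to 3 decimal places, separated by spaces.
after link 1: o_1 = (3.4641, 2.0000, 1.0000)
after link 2: o_2 = (1.7321, 3.0000, 5.0000)
after link 3: o_3 = (2.7321, 4.7321, 5.0000)
after link 4: o_4 = (6.5311, 8.3122, 2.4019)
after link 5: o_5 = (6.3971, 6.0801, 0.6699)

6.397 6.080 0.670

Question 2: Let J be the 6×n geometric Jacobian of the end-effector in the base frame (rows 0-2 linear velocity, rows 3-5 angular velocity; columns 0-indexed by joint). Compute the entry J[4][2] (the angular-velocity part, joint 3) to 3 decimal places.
axis z_2 = (0.5000,0.8660,0.0000); lever o_n−o_2 = (4.6651,3.0801,-4.3301)
cross product → J_v[:, 2] = (-3.7500,2.1651,-2.5000)
J_ω[:, 2] = z_2
entry J[4][2] = 0.8660

0.866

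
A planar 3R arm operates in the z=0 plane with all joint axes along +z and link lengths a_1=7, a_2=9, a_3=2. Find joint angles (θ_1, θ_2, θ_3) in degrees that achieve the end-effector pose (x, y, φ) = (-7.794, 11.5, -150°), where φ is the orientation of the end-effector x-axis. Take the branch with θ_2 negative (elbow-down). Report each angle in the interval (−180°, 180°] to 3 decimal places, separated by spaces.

150.000 -60.001 120.001

wrist centre = target − a_3·(cos φ, sin φ) = (-6.0619, 12.5000)
cos θ_2 = (192.9972−7²−9²)/(2·7·9) = 0.5000; θ_2 = -60.0015° (elbow-down)
β = atan2(12.5000,-6.0619) = 115.8713°; ψ = atan2(-7.7943,11.4998) = -34.1287°
θ_1 = β − ψ = 150.0000°
θ_3 = φ − θ_1 − θ_2 = 120.0015° (wrapped to (-180°,180°])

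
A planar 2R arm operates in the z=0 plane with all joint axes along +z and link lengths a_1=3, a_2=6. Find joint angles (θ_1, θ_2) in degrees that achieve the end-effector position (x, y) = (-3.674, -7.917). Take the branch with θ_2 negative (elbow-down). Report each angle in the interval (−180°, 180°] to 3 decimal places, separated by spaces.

-94.791 -29.999

cos θ_2 = (76.1772−3²−6²)/(2·3·6) = 0.8660; θ_2 = -29.9992° (elbow-down)
β = atan2(-7.9170,-3.6740) = -114.8943°; ψ = atan2(-2.9999,8.1962) = -20.1034°
θ_1 = β − ψ = -94.7910°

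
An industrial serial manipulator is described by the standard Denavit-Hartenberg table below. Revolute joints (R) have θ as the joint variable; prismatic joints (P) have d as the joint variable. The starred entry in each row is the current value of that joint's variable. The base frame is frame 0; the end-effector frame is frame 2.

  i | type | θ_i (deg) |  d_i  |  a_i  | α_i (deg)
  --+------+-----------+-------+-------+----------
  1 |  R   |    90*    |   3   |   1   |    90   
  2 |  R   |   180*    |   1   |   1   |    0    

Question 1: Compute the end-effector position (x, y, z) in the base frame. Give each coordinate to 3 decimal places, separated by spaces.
after link 1: o_1 = (0.0000, 1.0000, 3.0000)
after link 2: o_2 = (1.0000, -0.0000, 3.0000)

1.000 -0.000 3.000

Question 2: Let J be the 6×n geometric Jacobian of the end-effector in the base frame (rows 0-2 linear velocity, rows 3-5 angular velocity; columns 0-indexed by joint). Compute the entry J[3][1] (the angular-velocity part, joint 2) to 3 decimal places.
1.000

axis z_1 = (1.0000,-0.0000,0.0000); lever o_n−o_1 = (1.0000,-1.0000,0.0000)
cross product → J_v[:, 1] = (0.0000,0.0000,-1.0000)
J_ω[:, 1] = z_1
entry J[3][1] = 1.0000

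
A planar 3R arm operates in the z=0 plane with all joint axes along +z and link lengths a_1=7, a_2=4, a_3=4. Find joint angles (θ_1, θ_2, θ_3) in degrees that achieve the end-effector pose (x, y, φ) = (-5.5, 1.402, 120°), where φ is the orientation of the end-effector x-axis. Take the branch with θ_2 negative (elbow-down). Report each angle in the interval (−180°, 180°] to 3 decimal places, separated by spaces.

wrist centre = target − a_3·(cos φ, sin φ) = (-3.5000, -2.0621)
cos θ_2 = (16.5023−7²−4²)/(2·7·4) = -0.8660; θ_2 = -150.0006° (elbow-down)
β = atan2(-2.0621,-3.5000) = -149.4946°; ψ = atan2(-2.0000,3.5359) = -29.4934°
θ_1 = β − ψ = -120.0012°
θ_3 = φ − θ_1 − θ_2 = 30.0019° (wrapped to (-180°,180°])

-120.001 -150.001 30.002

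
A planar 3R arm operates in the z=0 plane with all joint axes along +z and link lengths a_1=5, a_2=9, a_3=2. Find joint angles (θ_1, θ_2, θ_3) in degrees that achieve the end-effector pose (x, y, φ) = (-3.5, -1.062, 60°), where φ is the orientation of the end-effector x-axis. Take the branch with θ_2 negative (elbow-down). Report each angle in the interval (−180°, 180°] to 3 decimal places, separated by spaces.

-26.324 -150.001 -123.675

wrist centre = target − a_3·(cos φ, sin φ) = (-4.5000, -2.7941)
cos θ_2 = (28.0567−5²−9²)/(2·5·9) = -0.8660; θ_2 = -150.0013° (elbow-down)
β = atan2(-2.7941,-4.5000) = -148.1638°; ψ = atan2(-4.4998,-2.7943) = -121.8397°
θ_1 = β − ψ = -26.3242°
θ_3 = φ − θ_1 − θ_2 = -123.6746° (wrapped to (-180°,180°])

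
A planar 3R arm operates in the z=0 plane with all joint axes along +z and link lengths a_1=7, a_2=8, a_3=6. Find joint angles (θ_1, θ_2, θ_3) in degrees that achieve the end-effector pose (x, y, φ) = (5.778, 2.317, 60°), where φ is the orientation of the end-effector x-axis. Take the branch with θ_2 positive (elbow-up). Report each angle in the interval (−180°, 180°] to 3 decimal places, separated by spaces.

wrist centre = target − a_3·(cos φ, sin φ) = (2.7780, -2.8792)
cos θ_2 = (16.0068−7²−8²)/(2·7·8) = -0.8660; θ_2 = 149.9983° (elbow-up)
β = atan2(-2.8792,2.7780) = -46.0244°; ψ = atan2(4.0002,0.0719) = 88.9701°
θ_1 = β − ψ = -134.9944°
θ_3 = φ − θ_1 − θ_2 = 44.9961° (wrapped to (-180°,180°])

-134.994 149.998 44.996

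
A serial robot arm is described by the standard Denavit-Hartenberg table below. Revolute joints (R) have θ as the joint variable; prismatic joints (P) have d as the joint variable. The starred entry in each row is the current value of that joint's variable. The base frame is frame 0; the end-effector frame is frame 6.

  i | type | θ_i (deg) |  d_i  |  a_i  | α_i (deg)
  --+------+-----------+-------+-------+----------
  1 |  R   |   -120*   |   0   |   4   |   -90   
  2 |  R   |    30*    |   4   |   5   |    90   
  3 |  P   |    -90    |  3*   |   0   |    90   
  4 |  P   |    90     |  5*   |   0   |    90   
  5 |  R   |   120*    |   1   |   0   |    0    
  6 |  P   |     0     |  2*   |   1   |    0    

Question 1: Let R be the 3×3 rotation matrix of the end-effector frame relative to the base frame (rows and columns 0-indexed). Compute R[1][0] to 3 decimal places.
End-effector x-axis (col 0 of R) = (0.5000,0.8660,0.0000)
R[1][0] = 0.8660

0.866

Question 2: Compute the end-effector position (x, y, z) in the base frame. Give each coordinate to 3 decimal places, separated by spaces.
-1.384 -4.397 2.598

after link 1: o_1 = (-2.0000, -3.4641, 0.0000)
after link 2: o_2 = (-0.7010, -9.2141, -2.5000)
after link 3: o_3 = (-1.4510, -10.5131, 0.0981)
after link 4: o_4 = (0.7141, -6.7631, 2.5981)
after link 5: o_5 = (-0.1519, -6.2631, 2.5981)
after link 6: o_6 = (-1.3840, -4.3971, 2.5981)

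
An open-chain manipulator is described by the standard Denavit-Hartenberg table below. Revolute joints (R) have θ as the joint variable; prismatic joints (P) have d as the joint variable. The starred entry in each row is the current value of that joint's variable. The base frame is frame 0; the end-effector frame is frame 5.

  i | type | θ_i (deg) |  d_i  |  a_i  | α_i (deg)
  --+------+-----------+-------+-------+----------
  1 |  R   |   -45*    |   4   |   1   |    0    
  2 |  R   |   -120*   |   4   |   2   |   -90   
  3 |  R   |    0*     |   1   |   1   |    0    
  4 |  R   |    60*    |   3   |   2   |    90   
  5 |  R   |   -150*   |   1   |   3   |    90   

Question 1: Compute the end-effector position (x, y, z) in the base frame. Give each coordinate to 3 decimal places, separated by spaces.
-2.091 -4.045 9.018

after link 1: o_1 = (0.7071, -0.7071, 4.0000)
after link 2: o_2 = (-1.2247, -1.2247, 8.0000)
after link 3: o_3 = (-1.9319, -2.4495, 8.0000)
after link 4: o_4 = (-2.1213, -5.6061, 6.2679)
after link 5: o_5 = (-2.0913, -4.0451, 9.0179)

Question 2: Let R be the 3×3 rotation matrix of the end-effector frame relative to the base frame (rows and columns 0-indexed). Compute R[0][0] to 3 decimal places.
0.289

End-effector x-axis (col 0 of R) = (0.2888,0.5950,0.7500)
R[0][0] = 0.2888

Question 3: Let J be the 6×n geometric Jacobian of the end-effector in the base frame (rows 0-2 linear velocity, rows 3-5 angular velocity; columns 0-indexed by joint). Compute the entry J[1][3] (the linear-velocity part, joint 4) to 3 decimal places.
axis z_3 = (0.2588,-0.9659,0.0000); lever o_n−o_3 = (-0.1594,-1.5956,1.0179)
cross product → J_v[:, 3] = (-0.9833,-0.2635,-0.5670)
J_ω[:, 3] = z_3
entry J[1][3] = -0.2635

-0.263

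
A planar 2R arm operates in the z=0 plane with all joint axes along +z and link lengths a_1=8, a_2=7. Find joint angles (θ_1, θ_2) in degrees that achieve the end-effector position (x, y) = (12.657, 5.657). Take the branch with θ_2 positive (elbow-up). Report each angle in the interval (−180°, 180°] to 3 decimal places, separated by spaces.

3.166 44.996

cos θ_2 = (192.2013−8²−7²)/(2·8·7) = 0.7072; θ_2 = 44.9961° (elbow-up)
β = atan2(5.6570,12.6570) = 24.0821°; ψ = atan2(4.9494,12.9501) = 20.9164°
θ_1 = β − ψ = 3.1656°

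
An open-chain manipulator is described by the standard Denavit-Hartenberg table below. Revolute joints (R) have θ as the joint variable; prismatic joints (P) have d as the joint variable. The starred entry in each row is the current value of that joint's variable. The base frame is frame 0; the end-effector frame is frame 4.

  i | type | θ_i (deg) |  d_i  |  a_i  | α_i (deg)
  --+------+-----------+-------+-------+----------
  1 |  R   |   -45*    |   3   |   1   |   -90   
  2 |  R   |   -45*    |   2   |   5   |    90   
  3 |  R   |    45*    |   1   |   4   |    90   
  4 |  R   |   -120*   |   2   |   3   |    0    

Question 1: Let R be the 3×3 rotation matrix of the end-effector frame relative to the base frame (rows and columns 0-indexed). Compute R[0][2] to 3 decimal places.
-0.146

End-effector z-axis (col 2 of R) = (-0.1464,-0.8536,0.5000)
R[0][2] = -0.1464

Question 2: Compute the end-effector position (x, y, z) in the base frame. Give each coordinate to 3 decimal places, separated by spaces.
after link 1: o_1 = (0.7071, -0.7071, 3.0000)
after link 2: o_2 = (4.6213, -1.7929, 6.5355)
after link 3: o_3 = (7.5355, -0.7071, 9.2426)
after link 4: o_4 = (7.2613, -3.9329, 7.6555)

7.261 -3.933 7.656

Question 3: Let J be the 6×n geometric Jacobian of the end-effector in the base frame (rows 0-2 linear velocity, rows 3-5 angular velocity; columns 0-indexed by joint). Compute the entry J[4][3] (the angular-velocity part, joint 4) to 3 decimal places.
-0.854

axis z_3 = (-0.1464,-0.8536,0.5000); lever o_n−o_3 = (-0.2742,-3.2258,-1.5871)
cross product → J_v[:, 3] = (2.9676,-0.3695,0.2384)
J_ω[:, 3] = z_3
entry J[4][3] = -0.8536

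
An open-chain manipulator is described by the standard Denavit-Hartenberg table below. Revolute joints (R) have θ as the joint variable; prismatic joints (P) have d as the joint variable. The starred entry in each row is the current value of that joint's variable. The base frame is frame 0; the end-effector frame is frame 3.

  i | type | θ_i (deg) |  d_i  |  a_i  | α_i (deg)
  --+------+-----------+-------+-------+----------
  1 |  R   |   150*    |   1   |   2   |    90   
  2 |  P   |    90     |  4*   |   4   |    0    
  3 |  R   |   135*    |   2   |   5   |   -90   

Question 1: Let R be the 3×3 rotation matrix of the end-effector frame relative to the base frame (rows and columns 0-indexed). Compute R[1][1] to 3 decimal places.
-0.866

End-effector y-axis (col 1 of R) = (-0.5000,-0.8660,-0.0000)
R[1][1] = -0.8660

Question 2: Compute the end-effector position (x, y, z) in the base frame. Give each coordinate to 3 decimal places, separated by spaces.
after link 1: o_1 = (-1.7321, 1.0000, 1.0000)
after link 2: o_2 = (0.2679, 4.4641, 5.0000)
after link 3: o_3 = (4.3298, 4.4284, 1.4645)

4.330 4.428 1.464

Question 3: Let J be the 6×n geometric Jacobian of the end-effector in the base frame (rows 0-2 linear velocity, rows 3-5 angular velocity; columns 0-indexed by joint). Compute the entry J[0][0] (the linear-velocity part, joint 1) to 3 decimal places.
axis z_0 = ẑ; lever o_n−o_0 = (4.3298,4.4284,1.4645)
cross product → J_v[:, 0] = (-4.4284,4.3298,0.0000)
J_ω[:, 0] = z_0
entry J[0][0] = -4.4284

-4.428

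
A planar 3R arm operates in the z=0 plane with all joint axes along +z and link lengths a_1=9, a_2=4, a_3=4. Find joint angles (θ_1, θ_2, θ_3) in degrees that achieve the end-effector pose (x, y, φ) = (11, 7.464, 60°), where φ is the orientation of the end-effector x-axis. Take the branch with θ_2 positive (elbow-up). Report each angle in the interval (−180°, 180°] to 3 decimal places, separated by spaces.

-0.001 90.001 -30.000

wrist centre = target − a_3·(cos φ, sin φ) = (9.0000, 3.9999)
cos θ_2 = (96.9992−9²−4²)/(2·9·4) = -0.0000; θ_2 = 90.0006° (elbow-up)
β = atan2(3.9999,9.0000) = 23.9619°; ψ = atan2(4.0000,9.0000) = 23.9626°
θ_1 = β − ψ = -0.0006°
θ_3 = φ − θ_1 − θ_2 = -30.0000° (wrapped to (-180°,180°])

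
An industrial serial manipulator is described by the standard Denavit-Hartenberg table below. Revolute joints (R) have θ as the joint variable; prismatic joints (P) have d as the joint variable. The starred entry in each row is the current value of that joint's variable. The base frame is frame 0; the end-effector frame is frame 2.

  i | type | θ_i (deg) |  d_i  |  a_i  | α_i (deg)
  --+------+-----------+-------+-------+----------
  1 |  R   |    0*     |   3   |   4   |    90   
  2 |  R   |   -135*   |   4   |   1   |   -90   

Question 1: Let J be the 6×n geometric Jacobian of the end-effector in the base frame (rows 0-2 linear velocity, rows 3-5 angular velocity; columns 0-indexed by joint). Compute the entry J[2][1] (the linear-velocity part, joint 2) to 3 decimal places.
axis z_1 = (0.0000,-1.0000,0.0000); lever o_n−o_1 = (-0.7071,-4.0000,-0.7071)
cross product → J_v[:, 1] = (0.7071,-0.0000,-0.7071)
J_ω[:, 1] = z_1
entry J[2][1] = -0.7071

-0.707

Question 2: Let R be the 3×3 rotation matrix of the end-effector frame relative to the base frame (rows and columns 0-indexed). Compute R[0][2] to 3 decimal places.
0.707

End-effector z-axis (col 2 of R) = (0.7071,-0.0000,-0.7071)
R[0][2] = 0.7071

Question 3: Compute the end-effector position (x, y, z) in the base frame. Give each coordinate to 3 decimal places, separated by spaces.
after link 1: o_1 = (4.0000, 0.0000, 3.0000)
after link 2: o_2 = (3.2929, -4.0000, 2.2929)

3.293 -4.000 2.293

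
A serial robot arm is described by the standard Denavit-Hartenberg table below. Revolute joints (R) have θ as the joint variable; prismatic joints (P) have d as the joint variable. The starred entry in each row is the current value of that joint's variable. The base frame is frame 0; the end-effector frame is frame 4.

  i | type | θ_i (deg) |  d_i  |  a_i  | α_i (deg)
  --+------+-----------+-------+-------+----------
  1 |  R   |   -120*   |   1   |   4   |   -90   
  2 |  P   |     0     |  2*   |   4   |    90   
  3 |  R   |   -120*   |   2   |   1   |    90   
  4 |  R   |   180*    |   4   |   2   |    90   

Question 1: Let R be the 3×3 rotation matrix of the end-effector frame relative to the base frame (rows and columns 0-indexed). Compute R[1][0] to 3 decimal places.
End-effector x-axis (col 0 of R) = (0.5000,-0.8660,0.0000)
R[1][0] = -0.8660

-0.866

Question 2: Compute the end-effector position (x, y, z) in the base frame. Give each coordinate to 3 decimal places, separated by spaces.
after link 1: o_1 = (-2.0000, -3.4641, 1.0000)
after link 2: o_2 = (-2.2679, -7.9282, 1.0000)
after link 3: o_3 = (-2.7679, -7.0622, 3.0000)
after link 4: o_4 = (1.6962, -6.7942, 3.0000)

1.696 -6.794 3.000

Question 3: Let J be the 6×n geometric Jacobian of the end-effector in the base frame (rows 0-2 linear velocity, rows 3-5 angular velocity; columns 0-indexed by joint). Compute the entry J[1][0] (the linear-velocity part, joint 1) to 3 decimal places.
axis z_0 = ẑ; lever o_n−o_0 = (1.6962,-6.7942,3.0000)
cross product → J_v[:, 0] = (6.7942,1.6962,-0.0000)
J_ω[:, 0] = z_0
entry J[1][0] = 1.6962

1.696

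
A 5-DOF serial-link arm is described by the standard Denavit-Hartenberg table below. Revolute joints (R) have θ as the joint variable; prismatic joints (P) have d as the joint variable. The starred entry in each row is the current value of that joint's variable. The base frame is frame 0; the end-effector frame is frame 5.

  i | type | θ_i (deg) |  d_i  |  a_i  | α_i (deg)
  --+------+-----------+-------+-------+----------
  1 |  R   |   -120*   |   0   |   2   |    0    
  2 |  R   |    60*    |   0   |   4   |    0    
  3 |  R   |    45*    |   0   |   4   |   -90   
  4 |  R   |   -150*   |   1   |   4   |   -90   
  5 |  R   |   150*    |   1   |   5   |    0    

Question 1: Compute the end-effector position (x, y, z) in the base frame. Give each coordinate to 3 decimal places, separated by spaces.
after link 1: o_1 = (-1.0000, -1.7321, 0.0000)
after link 2: o_2 = (1.0000, -5.1962, 0.0000)
after link 3: o_3 = (4.8637, -6.2314, 0.0000)
after link 4: o_4 = (1.7765, -4.3689, 2.0000)
after link 5: o_5 = (5.2346, -7.8837, 0.7010)

5.235 -7.884 0.701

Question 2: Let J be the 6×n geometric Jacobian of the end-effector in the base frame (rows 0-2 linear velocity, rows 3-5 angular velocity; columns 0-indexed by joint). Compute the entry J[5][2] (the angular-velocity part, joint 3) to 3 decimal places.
1.000

axis z_2 = (0.0000,0.0000,1.0000); lever o_n−o_2 = (4.2346,-2.6876,0.7010)
cross product → J_v[:, 2] = (2.6876,4.2346,-0.0000)
J_ω[:, 2] = z_2
entry J[5][2] = 1.0000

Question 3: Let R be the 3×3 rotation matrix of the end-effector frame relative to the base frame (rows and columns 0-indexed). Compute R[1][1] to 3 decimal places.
0.724

End-effector y-axis (col 1 of R) = (0.6424,0.7244,-0.2500)
R[1][1] = 0.7244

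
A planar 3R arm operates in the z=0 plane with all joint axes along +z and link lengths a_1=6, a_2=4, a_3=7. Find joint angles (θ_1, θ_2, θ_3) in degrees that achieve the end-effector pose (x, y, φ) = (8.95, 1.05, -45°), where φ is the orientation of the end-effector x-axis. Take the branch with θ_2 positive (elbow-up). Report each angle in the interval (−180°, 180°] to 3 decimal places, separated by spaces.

wrist centre = target − a_3·(cos φ, sin φ) = (4.0003, 5.9997)
cos θ_2 = (51.9990−6²−4²)/(2·6·4) = -0.0000; θ_2 = 90.0012° (elbow-up)
β = atan2(5.9997,4.0003) = 56.3071°; ψ = atan2(4.0000,5.9999) = 33.6904°
θ_1 = β − ψ = 22.6167°
θ_3 = φ − θ_1 − θ_2 = -157.6179° (wrapped to (-180°,180°])

22.617 90.001 -157.618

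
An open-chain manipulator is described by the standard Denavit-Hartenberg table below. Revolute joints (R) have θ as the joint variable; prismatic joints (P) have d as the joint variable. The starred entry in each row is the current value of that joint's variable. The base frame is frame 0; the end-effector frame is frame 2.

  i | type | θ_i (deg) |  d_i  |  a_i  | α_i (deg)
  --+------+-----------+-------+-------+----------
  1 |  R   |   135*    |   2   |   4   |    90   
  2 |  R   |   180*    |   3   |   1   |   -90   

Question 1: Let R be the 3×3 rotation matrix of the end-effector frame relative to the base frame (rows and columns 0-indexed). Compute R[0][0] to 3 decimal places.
0.707

End-effector x-axis (col 0 of R) = (0.7071,-0.7071,0.0000)
R[0][0] = 0.7071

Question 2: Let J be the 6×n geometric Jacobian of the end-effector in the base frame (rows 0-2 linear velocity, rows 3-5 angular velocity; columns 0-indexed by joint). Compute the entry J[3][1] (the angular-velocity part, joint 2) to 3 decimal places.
0.707

axis z_1 = (0.7071,0.7071,0.0000); lever o_n−o_1 = (2.8284,1.4142,0.0000)
cross product → J_v[:, 1] = (0.0000,-0.0000,-1.0000)
J_ω[:, 1] = z_1
entry J[3][1] = 0.7071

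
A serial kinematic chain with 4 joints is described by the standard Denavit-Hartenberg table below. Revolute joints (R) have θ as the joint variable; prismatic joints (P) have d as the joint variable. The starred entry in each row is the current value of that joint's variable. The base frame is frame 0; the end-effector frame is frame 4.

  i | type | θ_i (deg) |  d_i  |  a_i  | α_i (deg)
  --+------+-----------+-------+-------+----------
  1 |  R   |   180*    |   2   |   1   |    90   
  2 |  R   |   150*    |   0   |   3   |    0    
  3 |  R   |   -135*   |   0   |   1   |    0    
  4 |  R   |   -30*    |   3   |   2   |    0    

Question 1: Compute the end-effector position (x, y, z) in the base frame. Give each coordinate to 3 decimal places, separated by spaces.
-1.300 3.000 3.241

after link 1: o_1 = (-1.0000, 0.0000, 2.0000)
after link 2: o_2 = (1.5981, -0.0000, 3.5000)
after link 3: o_3 = (0.6322, -0.0000, 3.7588)
after link 4: o_4 = (-1.2997, 3.0000, 3.2412)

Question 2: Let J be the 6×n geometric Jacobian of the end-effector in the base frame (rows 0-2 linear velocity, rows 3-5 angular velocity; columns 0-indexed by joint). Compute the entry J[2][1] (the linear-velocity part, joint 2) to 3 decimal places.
axis z_1 = (0.0000,1.0000,0.0000); lever o_n−o_1 = (-0.2997,3.0000,1.2412)
cross product → J_v[:, 1] = (1.2412,-0.0000,0.2997)
J_ω[:, 1] = z_1
entry J[2][1] = 0.2997

0.300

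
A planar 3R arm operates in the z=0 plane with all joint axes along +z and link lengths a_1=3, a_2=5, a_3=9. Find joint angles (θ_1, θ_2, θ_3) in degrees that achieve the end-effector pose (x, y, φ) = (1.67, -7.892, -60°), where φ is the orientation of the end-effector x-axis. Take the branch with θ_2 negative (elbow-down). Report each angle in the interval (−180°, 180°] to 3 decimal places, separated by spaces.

-60.002 -150.003 150.005

wrist centre = target − a_3·(cos φ, sin φ) = (-2.8300, -0.0978)
cos θ_2 = (8.0185−3²−5²)/(2·3·5) = -0.8661; θ_2 = -150.0030° (elbow-down)
β = atan2(-0.0978,-2.8300) = -178.0213°; ψ = atan2(-2.4998,-1.3303) = -118.0197°
θ_1 = β − ψ = -60.0016°
θ_3 = φ − θ_1 − θ_2 = 150.0046° (wrapped to (-180°,180°])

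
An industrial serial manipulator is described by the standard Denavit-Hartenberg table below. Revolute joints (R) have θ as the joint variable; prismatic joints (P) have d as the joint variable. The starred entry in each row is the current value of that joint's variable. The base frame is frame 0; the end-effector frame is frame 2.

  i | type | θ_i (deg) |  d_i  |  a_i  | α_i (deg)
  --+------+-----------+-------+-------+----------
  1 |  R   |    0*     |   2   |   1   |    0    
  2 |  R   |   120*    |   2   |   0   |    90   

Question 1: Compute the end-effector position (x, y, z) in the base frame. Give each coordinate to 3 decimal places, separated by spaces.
1.000 0.000 4.000

after link 1: o_1 = (1.0000, 0.0000, 2.0000)
after link 2: o_2 = (1.0000, 0.0000, 4.0000)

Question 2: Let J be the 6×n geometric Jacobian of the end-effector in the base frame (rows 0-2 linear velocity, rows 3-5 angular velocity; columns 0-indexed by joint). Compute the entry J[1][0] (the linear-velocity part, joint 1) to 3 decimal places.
1.000

axis z_0 = ẑ; lever o_n−o_0 = (1.0000,0.0000,4.0000)
cross product → J_v[:, 0] = (0.0000,1.0000,0.0000)
J_ω[:, 0] = z_0
entry J[1][0] = 1.0000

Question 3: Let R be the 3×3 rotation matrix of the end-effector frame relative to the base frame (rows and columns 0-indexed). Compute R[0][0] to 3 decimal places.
End-effector x-axis (col 0 of R) = (-0.5000,0.8660,0.0000)
R[0][0] = -0.5000

-0.500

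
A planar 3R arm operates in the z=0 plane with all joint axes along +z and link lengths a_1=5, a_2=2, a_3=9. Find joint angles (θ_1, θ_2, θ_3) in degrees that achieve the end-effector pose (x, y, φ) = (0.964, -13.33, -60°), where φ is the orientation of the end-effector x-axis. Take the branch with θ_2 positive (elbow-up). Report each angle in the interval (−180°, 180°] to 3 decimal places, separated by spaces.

-134.996 44.976 30.020

wrist centre = target − a_3·(cos φ, sin φ) = (-3.5360, -5.5358)
cos θ_2 = (43.1481−5²−2²)/(2·5·2) = 0.7074; θ_2 = 44.9760° (elbow-up)
β = atan2(-5.5358,-3.5360) = -122.5686°; ψ = atan2(1.4136,6.4148) = 12.4276°
θ_1 = β − ψ = -134.9961°
θ_3 = φ − θ_1 − θ_2 = 30.0202° (wrapped to (-180°,180°])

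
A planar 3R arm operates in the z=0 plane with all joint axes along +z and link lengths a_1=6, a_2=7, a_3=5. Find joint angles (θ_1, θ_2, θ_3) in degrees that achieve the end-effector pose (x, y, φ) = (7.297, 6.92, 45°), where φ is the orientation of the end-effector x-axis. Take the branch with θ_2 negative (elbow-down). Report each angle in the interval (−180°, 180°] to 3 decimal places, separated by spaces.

wrist centre = target − a_3·(cos φ, sin φ) = (3.7615, 3.3845)
cos θ_2 = (25.6032−6²−7²)/(2·6·7) = -0.7071; θ_2 = -134.9998° (elbow-down)
β = atan2(3.3845,3.7615) = 41.9800°; ψ = atan2(-4.9498,1.0503) = -78.0203°
θ_1 = β − ψ = 120.0004°
θ_3 = φ − θ_1 − θ_2 = 59.9994° (wrapped to (-180°,180°])

120.000 -135.000 59.999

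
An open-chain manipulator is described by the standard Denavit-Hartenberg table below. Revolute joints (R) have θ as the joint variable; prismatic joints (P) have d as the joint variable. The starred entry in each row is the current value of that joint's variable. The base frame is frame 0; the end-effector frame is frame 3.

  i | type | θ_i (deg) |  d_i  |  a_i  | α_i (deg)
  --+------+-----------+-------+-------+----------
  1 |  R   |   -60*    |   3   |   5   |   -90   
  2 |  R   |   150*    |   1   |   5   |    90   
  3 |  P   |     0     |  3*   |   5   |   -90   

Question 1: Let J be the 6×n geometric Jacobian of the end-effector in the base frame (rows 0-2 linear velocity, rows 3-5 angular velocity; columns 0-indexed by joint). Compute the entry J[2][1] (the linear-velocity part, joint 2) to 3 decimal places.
7.160

axis z_1 = (0.8660,0.5000,0.0000); lever o_n−o_1 = (-2.7141,6.7010,-7.5981)
cross product → J_v[:, 1] = (-3.7990,6.5801,7.1603)
J_ω[:, 1] = z_1
entry J[2][1] = 7.1603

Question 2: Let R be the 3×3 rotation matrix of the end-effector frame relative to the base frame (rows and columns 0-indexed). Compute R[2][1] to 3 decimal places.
End-effector y-axis (col 1 of R) = (-0.2500,0.4330,0.8660)
R[2][1] = 0.8660

0.866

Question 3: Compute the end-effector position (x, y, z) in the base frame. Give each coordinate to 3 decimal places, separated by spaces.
after link 1: o_1 = (2.5000, -4.3301, 3.0000)
after link 2: o_2 = (1.2010, -0.0801, 0.5000)
after link 3: o_3 = (-0.2141, 2.3708, -4.5981)

-0.214 2.371 -4.598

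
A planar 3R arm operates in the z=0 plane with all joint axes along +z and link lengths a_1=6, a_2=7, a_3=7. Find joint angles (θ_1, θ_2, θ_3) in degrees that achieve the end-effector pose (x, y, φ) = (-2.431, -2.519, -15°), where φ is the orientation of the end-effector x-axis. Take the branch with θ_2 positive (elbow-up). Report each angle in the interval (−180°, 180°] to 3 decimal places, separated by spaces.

wrist centre = target − a_3·(cos φ, sin φ) = (-9.1925, -0.7073)
cos θ_2 = (85.0019−6²−7²)/(2·6·7) = 0.0000; θ_2 = 89.9987° (elbow-up)
β = atan2(-0.7073,-9.1925) = -175.6003°; ψ = atan2(7.0000,6.0002) = 49.3979°
θ_1 = β − ψ = -224.9983°
θ_3 = φ − θ_1 − θ_2 = 119.9996° (wrapped to (-180°,180°])

135.002 89.999 120.000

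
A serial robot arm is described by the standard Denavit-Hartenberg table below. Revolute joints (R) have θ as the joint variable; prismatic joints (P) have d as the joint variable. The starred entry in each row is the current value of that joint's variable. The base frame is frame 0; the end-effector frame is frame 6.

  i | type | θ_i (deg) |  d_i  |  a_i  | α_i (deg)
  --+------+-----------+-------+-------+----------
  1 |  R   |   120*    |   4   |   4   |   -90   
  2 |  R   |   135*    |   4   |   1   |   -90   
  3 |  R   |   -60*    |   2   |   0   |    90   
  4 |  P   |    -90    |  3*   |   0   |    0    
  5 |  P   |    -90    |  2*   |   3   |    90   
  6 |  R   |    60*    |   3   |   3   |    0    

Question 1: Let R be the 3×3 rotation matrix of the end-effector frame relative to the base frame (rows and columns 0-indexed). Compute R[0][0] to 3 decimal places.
End-effector x-axis (col 0 of R) = (-0.3536,0.6124,0.7071)
R[0][0] = -0.3536

-0.354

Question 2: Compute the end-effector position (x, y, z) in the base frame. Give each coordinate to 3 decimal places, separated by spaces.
-6.380 3.246 13.072

after link 1: o_1 = (-2.0000, 3.4641, 4.0000)
after link 2: o_2 = (-5.1105, 0.8517, 3.2929)
after link 3: o_3 = (-4.4034, -0.3730, 4.7071)
after link 4: o_4 = (-6.6210, 0.4680, 6.5442)
after link 5: o_5 = (-6.3798, 3.2462, 8.8296)
after link 6: o_6 = (-6.3798, 3.2462, 13.0723)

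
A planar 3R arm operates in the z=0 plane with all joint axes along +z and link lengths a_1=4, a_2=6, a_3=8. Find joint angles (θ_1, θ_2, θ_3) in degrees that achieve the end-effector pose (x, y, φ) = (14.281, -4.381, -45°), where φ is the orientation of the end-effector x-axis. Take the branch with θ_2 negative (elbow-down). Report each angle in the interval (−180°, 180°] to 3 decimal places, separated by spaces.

44.999 -59.995 -30.004

wrist centre = target − a_3·(cos φ, sin φ) = (8.6241, 1.2759)
cos θ_2 = (76.0037−4²−6²)/(2·4·6) = 0.5001; θ_2 = -59.9949° (elbow-down)
β = atan2(1.2759,8.6241) = 8.4153°; ψ = atan2(-5.1959,7.0005) = -36.5836°
θ_1 = β − ψ = 44.9988°
θ_3 = φ − θ_1 − θ_2 = -30.0039° (wrapped to (-180°,180°])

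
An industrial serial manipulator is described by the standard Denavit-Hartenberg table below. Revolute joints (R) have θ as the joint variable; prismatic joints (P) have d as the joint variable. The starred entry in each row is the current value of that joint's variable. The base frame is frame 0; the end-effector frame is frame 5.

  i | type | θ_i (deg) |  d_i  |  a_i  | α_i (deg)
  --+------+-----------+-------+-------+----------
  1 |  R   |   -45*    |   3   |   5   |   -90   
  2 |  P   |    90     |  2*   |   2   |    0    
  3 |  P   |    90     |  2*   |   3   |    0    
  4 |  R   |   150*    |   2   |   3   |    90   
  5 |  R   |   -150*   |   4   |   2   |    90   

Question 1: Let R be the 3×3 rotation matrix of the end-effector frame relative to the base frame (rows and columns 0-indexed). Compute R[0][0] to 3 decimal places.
-0.884

End-effector x-axis (col 0 of R) = (-0.8839,0.1768,-0.4330)
R[0][0] = -0.8839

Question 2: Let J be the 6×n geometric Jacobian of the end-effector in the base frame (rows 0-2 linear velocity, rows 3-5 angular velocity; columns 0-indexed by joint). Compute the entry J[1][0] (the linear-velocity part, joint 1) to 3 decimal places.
4.312

axis z_0 = ẑ; lever o_n−o_0 = (4.3120,2.7591,5.0981)
cross product → J_v[:, 0] = (-2.7591,4.3120,0.0000)
J_ω[:, 0] = z_0
entry J[1][0] = 4.3120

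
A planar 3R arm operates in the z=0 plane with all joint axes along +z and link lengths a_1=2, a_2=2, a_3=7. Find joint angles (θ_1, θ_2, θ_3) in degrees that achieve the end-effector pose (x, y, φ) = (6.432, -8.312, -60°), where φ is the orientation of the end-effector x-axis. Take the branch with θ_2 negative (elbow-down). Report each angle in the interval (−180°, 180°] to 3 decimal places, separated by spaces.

wrist centre = target − a_3·(cos φ, sin φ) = (2.9320, -2.2498)
cos θ_2 = (13.6583−2²−2²)/(2·2·2) = 0.7073; θ_2 = -44.9851° (elbow-down)
β = atan2(-2.2498,2.9320) = -37.5002°; ψ = atan2(-1.4138,3.4146) = -22.4926°
θ_1 = β − ψ = -15.0077°
θ_3 = φ − θ_1 − θ_2 = -0.0072° (wrapped to (-180°,180°])

-15.008 -44.985 -0.007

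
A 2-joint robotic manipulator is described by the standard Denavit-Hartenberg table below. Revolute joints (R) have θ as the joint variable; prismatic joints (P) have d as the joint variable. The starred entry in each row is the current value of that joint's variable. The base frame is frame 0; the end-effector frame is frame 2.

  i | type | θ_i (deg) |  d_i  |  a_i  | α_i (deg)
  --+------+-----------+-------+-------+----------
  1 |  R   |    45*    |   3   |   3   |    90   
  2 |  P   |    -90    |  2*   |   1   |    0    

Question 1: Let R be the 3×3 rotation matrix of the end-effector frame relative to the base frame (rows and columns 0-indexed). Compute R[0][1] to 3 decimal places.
End-effector y-axis (col 1 of R) = (0.7071,0.7071,0.0000)
R[0][1] = 0.7071

0.707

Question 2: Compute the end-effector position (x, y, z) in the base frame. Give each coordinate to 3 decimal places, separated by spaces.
3.536 0.707 2.000

after link 1: o_1 = (2.1213, 2.1213, 3.0000)
after link 2: o_2 = (3.5355, 0.7071, 2.0000)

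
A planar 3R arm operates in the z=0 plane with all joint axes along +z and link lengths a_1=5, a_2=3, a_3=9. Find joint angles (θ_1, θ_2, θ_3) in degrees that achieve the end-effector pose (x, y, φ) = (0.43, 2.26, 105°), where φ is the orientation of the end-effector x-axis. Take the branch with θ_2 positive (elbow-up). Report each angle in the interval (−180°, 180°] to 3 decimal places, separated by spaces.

-88.570 59.996 133.574

wrist centre = target − a_3·(cos φ, sin φ) = (2.7594, -6.4333)
cos θ_2 = (49.0019−5²−3²)/(2·5·3) = 0.5001; θ_2 = 59.9958° (elbow-up)
β = atan2(-6.4333,2.7594) = -66.7846°; ψ = atan2(2.5980,6.5002) = 21.7854°
θ_1 = β − ψ = -88.5700°
θ_3 = φ − θ_1 − θ_2 = 133.5742° (wrapped to (-180°,180°])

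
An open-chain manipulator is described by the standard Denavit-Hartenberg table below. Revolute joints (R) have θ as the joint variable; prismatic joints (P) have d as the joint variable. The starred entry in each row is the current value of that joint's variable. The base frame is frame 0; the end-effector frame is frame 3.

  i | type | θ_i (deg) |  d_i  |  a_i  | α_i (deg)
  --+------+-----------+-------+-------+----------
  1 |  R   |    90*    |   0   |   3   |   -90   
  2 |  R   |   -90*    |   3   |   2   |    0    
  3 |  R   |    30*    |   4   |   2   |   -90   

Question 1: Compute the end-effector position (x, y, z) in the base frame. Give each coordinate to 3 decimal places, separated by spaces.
-7.000 4.000 3.732

after link 1: o_1 = (0.0000, 3.0000, 0.0000)
after link 2: o_2 = (-3.0000, 3.0000, 2.0000)
after link 3: o_3 = (-7.0000, 4.0000, 3.7321)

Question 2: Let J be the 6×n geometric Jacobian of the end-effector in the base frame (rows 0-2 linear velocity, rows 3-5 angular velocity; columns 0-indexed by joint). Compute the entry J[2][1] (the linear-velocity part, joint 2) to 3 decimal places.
-1.000

axis z_1 = (-1.0000,0.0000,0.0000); lever o_n−o_1 = (-7.0000,1.0000,3.7321)
cross product → J_v[:, 1] = (0.0000,3.7321,-1.0000)
J_ω[:, 1] = z_1
entry J[2][1] = -1.0000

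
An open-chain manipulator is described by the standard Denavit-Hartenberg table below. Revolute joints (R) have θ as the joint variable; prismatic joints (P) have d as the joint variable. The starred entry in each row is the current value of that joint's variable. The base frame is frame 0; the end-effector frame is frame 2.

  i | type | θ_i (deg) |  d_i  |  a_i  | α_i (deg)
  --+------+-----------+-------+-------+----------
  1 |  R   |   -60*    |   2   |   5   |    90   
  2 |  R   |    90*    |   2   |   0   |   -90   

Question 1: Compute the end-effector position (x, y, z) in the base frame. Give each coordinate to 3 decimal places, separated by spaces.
after link 1: o_1 = (2.5000, -4.3301, 2.0000)
after link 2: o_2 = (0.7679, -5.3301, 2.0000)

0.768 -5.330 2.000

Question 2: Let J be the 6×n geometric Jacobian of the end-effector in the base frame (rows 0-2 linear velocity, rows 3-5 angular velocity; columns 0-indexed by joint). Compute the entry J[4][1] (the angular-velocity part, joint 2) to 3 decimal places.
axis z_1 = (-0.8660,-0.5000,0.0000); lever o_n−o_1 = (-1.7321,-1.0000,0.0000)
cross product → J_v[:, 1] = (0.0000,-0.0000,-0.0000)
J_ω[:, 1] = z_1
entry J[4][1] = -0.5000

-0.500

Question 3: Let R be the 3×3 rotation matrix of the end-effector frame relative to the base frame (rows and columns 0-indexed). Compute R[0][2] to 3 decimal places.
-0.500

End-effector z-axis (col 2 of R) = (-0.5000,0.8660,0.0000)
R[0][2] = -0.5000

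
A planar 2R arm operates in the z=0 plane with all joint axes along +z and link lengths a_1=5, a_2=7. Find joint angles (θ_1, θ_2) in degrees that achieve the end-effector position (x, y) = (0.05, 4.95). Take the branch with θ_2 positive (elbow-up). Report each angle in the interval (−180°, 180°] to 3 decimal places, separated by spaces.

cos θ_2 = (24.5050−5²−7²)/(2·5·7) = -0.7071; θ_2 = 134.9971° (elbow-up)
β = atan2(4.9500,0.0500) = 89.4213°; ψ = atan2(4.9500,0.0505) = 89.4155°
θ_1 = β − ψ = 0.0058°

0.006 134.997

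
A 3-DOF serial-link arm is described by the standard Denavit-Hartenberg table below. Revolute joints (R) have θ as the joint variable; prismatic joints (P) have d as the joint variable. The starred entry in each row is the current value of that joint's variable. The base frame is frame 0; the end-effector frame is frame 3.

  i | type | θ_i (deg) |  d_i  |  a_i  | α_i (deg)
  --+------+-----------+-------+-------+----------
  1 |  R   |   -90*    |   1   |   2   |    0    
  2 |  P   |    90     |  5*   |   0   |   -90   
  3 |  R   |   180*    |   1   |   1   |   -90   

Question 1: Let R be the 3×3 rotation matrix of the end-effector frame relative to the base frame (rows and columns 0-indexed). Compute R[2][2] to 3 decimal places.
1.000

End-effector z-axis (col 2 of R) = (-0.0000,0.0000,1.0000)
R[2][2] = 1.0000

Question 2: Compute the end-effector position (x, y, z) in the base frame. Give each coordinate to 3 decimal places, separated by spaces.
-1.000 -1.000 6.000

after link 1: o_1 = (0.0000, -2.0000, 1.0000)
after link 2: o_2 = (0.0000, -2.0000, 6.0000)
after link 3: o_3 = (-1.0000, -1.0000, 6.0000)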